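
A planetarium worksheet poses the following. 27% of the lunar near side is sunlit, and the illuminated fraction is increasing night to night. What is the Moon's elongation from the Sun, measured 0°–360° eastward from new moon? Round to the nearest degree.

63°

From f = (1 − cos θ)/2: cos θ = 1 − 2×0.27 = 0.460; arccos → 62.6°.
The Moon is waxing (0°–180°), so θ = 62.6° directly.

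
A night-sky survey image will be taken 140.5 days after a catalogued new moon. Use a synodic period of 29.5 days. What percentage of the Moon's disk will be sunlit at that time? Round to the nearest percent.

46%

140.5/29.5 = 4.763 lunations, so 4 complete cycles and 22.50 d into the next.
Phase angle: θ = 360°·(22.50 d)/(29.5 d) = 274.6°.
Illuminated fraction = (1 − cos 274.6°)/2 = (1 − 0.080)/2 ≈ 0.460, so 46%.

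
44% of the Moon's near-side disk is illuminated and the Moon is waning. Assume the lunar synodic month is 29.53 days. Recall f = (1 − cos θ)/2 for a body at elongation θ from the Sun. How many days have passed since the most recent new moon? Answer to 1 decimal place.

Invert f = (1 − cos θ)/2 to get cos θ = 1 − 2(0.44) = 0.120, hence θ₀ = arccos 0.120 = 83.1°.
Waning ⇒ past full, so θ = 360° − 83.1° = 276.9°.
Age = 29.53 × 276.9°/360° ≈ 22.71 days.

22.7 days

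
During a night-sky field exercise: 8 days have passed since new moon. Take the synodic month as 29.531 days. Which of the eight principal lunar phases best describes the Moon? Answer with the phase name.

first quarter

At 8/29.531 of the cycle, θ ≈ 98° — the first quarter range.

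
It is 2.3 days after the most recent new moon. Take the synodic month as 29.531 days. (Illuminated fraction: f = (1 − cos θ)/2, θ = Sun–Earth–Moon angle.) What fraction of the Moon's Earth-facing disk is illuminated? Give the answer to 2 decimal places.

The Moon has covered 2.3/29.531 of its cycle, so θ ≈ 360° × 2.3/29.531 = 28.0°.
With cos θ = 0.883, the lit fraction is (1 − 0.883)/2 ≈ 0.059.

0.06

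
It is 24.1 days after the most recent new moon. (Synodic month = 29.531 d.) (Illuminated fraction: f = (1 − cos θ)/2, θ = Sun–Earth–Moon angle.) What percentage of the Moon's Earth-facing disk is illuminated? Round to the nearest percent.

Phase angle: θ = 360°·(24.1 d)/(29.531 d) = 293.8°.
cos 293.8° = 0.403, so f = (1 − 0.403)/2 = 0.298, so 30%.

30%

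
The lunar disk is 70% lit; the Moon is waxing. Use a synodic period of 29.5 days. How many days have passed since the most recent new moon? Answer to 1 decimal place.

9.3 days

From f = (1 − cos θ)/2: cos θ = 1 − 2×0.70 = -0.400; arccos → 113.6°.
The Moon is waxing (0°–180°), so θ = 113.6° directly.
Age = 29.5 × 113.6°/360° ≈ 9.31 days.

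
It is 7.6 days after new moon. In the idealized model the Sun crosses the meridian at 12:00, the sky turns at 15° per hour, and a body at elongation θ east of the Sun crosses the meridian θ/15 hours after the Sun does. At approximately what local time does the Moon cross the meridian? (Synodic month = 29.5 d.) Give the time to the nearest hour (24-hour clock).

Phase angle: θ = 360°·(7.6 d)/(29.5 d) = 92.7°.
At 15° of sky rotation per hour, 92.7° corresponds to a 6.18 h lag.
12:00 + 6.18 h ≈ 18:11 → 18:00 to the nearest hour.

18:00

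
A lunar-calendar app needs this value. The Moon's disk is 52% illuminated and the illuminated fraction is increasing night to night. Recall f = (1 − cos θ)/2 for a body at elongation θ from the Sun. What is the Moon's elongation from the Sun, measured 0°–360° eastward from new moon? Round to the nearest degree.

cos θ = 1 − 2f = -0.040, giving a principal value of 92.3°.
The Moon is waxing (0°–180°), so θ = 92.3° directly.

92°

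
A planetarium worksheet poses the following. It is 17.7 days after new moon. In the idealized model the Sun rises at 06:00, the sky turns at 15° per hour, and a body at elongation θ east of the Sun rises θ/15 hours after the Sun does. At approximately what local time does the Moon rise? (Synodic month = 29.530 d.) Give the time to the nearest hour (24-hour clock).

The Moon has covered 17.7/29.530 of its cycle, so θ ≈ 360° × 17.7/29.530 = 215.8°.
At 15° of sky rotation per hour, 215.8° corresponds to a 14.39 h lag.
06:00 + 14.39 h ≈ 20:23 → 20:00 to the nearest hour.

20:00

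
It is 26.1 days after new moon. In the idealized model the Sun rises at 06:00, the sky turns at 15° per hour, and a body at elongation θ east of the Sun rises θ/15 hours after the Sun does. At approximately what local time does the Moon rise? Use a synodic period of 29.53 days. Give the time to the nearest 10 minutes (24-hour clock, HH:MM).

03:10

The Moon has covered 26.1/29.53 of its cycle, so θ ≈ 360° × 26.1/29.53 = 318.2°.
Delay after the Sun = 318.2° / (15°/h) ≈ 21.21 h.
06:00 + 21.212 h ≈ 03:13 → 03:10 to the nearest ten minutes.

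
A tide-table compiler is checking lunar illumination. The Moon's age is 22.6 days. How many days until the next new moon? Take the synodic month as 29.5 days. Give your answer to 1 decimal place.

The next new moon completes the synodic month: 29.5 − 22.6 = 6.900 days.

6.9 days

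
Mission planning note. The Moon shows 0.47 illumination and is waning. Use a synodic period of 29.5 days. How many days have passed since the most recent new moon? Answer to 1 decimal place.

22.4 days

cos θ = 1 − 2f = 0.060, giving a principal value of 86.6°.
Since the Moon is past full (waning), take the reflex angle: θ = 360° − 86.6° = 273.4°.
That fraction of the synodic month is 273.4/360 × 29.5 d ≈ 22.41 d.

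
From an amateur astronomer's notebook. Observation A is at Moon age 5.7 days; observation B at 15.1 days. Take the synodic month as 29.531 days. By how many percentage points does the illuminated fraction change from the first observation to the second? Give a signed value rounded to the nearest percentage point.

+67 pp

First observation: θ = 360°·5.7/29.531 = 69.5°, so f = 0.325.
Second observation: θ = 184.1°, f = 0.999.
Δf = 0.999 − 0.325 = +0.674, i.e. +67 pp.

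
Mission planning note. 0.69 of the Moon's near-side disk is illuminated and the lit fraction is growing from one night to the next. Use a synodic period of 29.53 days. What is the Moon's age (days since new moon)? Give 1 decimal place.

9.2 days

Invert f = (1 − cos θ)/2 to get cos θ = 1 − 2(0.69) = -0.380, hence θ₀ = arccos -0.380 = 112.3°.
Waxing ⇒ before full, so θ = 112.3°.
That fraction of the synodic month is 112.3/360 × 29.53 d ≈ 9.21 d.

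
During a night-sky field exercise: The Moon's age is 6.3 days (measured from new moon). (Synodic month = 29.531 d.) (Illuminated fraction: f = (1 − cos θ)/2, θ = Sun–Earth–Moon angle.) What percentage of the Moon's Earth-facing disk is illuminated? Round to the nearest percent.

Elongation θ = 360° × 6.3/29.531 ≈ 76.8°.
With cos θ = 0.228, the lit fraction is (1 − 0.228)/2 ≈ 0.386, so 39%.

39%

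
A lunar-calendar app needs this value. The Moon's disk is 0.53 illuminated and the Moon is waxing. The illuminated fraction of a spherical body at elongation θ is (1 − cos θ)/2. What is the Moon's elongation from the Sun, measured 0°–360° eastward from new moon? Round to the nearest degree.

93°

cos θ = 1 − 2f = -0.060, giving a principal value of 93.4°.
Waxing ⇒ before full, so θ = 93.4°.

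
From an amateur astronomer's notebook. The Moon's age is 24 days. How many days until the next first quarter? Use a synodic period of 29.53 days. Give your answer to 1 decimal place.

12.9 days

First quarter occurs at elongation 90°, i.e. at age 29.53 × 90/360 = 7.383 d.
Already past this cycle's first quarter; the next is at 7.383 + 29.53 = 36.913 d, so 36.913 − 24 = 12.913 days.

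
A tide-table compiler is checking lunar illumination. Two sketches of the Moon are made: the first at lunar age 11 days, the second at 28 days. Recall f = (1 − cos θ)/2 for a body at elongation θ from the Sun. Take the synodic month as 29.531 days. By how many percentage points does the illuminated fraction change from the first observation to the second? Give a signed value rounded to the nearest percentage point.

-82 pp

θ₁ = 360° × 11/29.531 = 134.1°, f₁ = (1 − cos θ₁)/2 = 0.848.
θ₂ = 360° × 28/29.531 = 341.3°, f₂ = (1 − cos θ₂)/2 = 0.026.
Change = f₂ − f₁ = -0.822 → -82 percentage points.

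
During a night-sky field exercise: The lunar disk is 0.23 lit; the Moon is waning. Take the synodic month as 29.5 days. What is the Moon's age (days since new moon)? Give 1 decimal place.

24.8 days

cos θ = 1 − 2f = 0.540, giving a principal value of 57.3°.
Since the Moon is past full (waning), take the reflex angle: θ = 360° − 57.3° = 302.7°.
Age = 29.5 × 302.7°/360° ≈ 24.80 days.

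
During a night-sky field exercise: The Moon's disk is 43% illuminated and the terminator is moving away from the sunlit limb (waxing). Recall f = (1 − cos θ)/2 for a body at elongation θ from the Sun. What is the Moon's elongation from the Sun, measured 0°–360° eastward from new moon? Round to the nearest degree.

cos θ = 1 − 2f = 0.140, giving a principal value of 82.0°.
Waxing ⇒ before full, so θ = 82.0°.

82°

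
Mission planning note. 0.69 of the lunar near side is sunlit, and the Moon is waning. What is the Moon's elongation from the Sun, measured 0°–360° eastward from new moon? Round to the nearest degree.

248°

Invert f = (1 − cos θ)/2 to get cos θ = 1 − 2(0.69) = -0.380, hence θ₀ = arccos -0.380 = 112.3°.
Waning ⇒ past full, so θ = 360° − 112.3° = 247.7°.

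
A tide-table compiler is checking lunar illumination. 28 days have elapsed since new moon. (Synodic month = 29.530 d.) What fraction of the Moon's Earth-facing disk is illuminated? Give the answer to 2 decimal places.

The Moon has covered 28/29.530 of its cycle, so θ ≈ 360° × 28/29.530 = 341.3°.
Illuminated fraction = (1 − cos 341.3°)/2 = (1 − 0.947)/2 ≈ 0.026.

0.03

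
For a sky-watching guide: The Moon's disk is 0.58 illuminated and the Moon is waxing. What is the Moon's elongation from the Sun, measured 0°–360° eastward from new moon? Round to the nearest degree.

99°

Invert f = (1 − cos θ)/2 to get cos θ = 1 − 2(0.58) = -0.160, hence θ₀ = arccos -0.160 = 99.2°.
The Moon is waxing (0°–180°), so θ = 99.2° directly.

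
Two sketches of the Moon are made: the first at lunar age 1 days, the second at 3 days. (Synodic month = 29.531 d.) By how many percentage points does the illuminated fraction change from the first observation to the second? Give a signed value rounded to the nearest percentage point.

+9 pp

θ₁ = 360° × 1/29.531 = 12.2°, f₁ = (1 − cos θ₁)/2 = 0.011.
θ₂ = 360° × 3/29.531 = 36.6°, f₂ = (1 − cos θ₂)/2 = 0.098.
Change = f₂ − f₁ = +0.087 → +9 percentage points.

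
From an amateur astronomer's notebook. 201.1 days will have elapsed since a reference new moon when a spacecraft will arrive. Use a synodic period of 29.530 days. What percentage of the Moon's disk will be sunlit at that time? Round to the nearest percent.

Reduce mod P: 201.1 − 6×29.530 = 23.92 d into the current lunation.
Phase angle: θ = 360°·(23.92 d)/(29.530 d) = 291.6°.
With cos θ = 0.368, the lit fraction is (1 − 0.368)/2 ≈ 0.316, so 32%.

32%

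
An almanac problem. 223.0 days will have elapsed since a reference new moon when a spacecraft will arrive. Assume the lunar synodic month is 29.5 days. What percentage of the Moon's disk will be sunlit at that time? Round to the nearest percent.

Reduce mod P: 223.0 − 7×29.5 = 16.50 d into the current lunation.
Phase angle: θ = 360°·(16.50 d)/(29.5 d) = 201.4°.
Illuminated fraction = (1 − cos 201.4°)/2 = (1 − (-0.931))/2 ≈ 0.966, so 97%.

97%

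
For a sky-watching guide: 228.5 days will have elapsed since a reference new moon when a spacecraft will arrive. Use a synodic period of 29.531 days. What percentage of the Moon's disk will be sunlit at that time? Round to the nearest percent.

Reduce mod P: 228.5 − 7×29.531 = 21.78 d into the current lunation.
The Moon has covered 21.78/29.531 of its cycle, so θ ≈ 360° × 21.78/29.531 = 265.5°.
With cos θ = (-0.078), the lit fraction is (1 − (-0.078))/2 ≈ 0.539, so 54%.

54%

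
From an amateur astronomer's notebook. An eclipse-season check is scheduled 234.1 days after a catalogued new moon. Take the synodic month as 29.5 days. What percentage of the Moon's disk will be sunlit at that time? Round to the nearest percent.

234.1/29.5 = 7.936 lunations, so 7 complete cycles and 27.60 d into the next.
The Moon has covered 27.60/29.5 of its cycle, so θ ≈ 360° × 27.60/29.5 = 336.8°.
With cos θ = 0.919, the lit fraction is (1 − 0.919)/2 ≈ 0.040, so 4%.

4%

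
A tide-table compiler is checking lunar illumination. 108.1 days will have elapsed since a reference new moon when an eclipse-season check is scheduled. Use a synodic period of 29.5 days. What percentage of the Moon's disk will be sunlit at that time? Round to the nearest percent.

108.1/29.5 = 3.664 lunations, so 3 complete cycles and 19.60 d into the next.
Elongation θ = 360° × 19.60/29.5 ≈ 239.2°.
With cos θ = (-0.512), the lit fraction is (1 − (-0.512))/2 ≈ 0.756, so 76%.

76%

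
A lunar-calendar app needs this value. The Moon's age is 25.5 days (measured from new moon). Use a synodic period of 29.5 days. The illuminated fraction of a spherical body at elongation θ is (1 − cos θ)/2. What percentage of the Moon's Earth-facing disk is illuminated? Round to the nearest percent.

17%

The Moon has covered 25.5/29.5 of its cycle, so θ ≈ 360° × 25.5/29.5 = 311.2°.
Illuminated fraction = (1 − cos 311.2°)/2 = (1 − 0.659)/2 ≈ 0.171, so 17%.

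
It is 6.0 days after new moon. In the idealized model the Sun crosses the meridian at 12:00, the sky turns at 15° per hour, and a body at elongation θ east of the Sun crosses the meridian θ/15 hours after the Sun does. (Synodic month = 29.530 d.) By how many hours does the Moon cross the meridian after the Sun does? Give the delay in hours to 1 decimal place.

The Moon has covered 6.0/29.530 of its cycle, so θ ≈ 360° × 6.0/29.530 = 73.1°.
The Moon trails the Sun by θ/15 = 73.1/15 ≈ 4.88 hours.
So the Moon crosses the meridian 4.88 h after the Sun.

4.9 h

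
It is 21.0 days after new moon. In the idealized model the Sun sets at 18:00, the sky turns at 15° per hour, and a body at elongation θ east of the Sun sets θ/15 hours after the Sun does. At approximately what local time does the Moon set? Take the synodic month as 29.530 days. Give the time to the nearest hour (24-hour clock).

11:00

The Moon has covered 21.0/29.530 of its cycle, so θ ≈ 360° × 21.0/29.530 = 256.0°.
The Moon trails the Sun by θ/15 = 256.0/15 ≈ 17.07 hours.
18:00 + 17.07 h ≈ 11:04 → 11:00 to the nearest hour.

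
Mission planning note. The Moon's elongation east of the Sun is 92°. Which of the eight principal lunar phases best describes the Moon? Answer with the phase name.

92° lies in the first quarter sector of the 8-phase cycle.

first quarter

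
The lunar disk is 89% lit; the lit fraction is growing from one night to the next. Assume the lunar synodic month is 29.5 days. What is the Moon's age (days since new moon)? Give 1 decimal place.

11.6 days

cos θ = 1 − 2f = -0.780, giving a principal value of 141.3°.
Before full moon the principal value applies: θ = 141.3°.
At 360°/29.5 d per day, 141.3° corresponds to 11.58 days.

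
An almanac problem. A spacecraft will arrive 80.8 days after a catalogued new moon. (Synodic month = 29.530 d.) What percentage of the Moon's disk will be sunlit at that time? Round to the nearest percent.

80.8 d spans 2 complete synodic months (2 × 29.530 = 59.06 d) plus 21.74 d.
The Moon has covered 21.74/29.530 of its cycle, so θ ≈ 360° × 21.74/29.530 = 265.0°.
cos 265.0° = (-0.087), so f = (1 − (-0.087))/2 = 0.543, so 54%.

54%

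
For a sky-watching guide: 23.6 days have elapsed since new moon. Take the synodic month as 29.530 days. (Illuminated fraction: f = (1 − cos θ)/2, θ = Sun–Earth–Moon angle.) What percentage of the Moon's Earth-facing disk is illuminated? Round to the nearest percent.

35%

Elongation θ = 360° × 23.6/29.530 ≈ 287.7°.
cos 287.7° = 0.304, so f = (1 − 0.304)/2 = 0.348, so 35%.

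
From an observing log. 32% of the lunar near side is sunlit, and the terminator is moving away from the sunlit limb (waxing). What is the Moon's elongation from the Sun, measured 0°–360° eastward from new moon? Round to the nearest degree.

cos θ = 1 − 2f = 0.360, giving a principal value of 68.9°.
The Moon is waxing (0°–180°), so θ = 68.9° directly.

69°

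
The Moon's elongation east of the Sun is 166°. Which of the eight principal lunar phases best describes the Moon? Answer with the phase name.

full moon

The full moon sector spans roughly 158°–202°; 166° falls inside it.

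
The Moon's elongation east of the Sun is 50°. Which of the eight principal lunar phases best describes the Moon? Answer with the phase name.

50° lies in the waxing crescent sector of the 8-phase cycle.

waxing crescent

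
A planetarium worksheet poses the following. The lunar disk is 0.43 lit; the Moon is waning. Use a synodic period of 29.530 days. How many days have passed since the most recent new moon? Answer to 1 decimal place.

cos θ = 1 − 2f = 0.140, giving a principal value of 82.0°.
Waning ⇒ past full, so θ = 360° − 82.0° = 278.0°.
Age = 29.530 × 278.0°/360° ≈ 22.81 days.

22.8 days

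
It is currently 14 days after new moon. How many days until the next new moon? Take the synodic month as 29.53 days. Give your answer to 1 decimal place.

One full lunation from the last new moon is 29.53 d; remaining = 29.53 − 14 = 15.530 d.

15.5 days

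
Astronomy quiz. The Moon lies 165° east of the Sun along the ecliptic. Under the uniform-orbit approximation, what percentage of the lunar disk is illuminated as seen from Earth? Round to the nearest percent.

98%

f = (1 − cos 165°)/2 = (1 − (-0.966))/2 ≈ 0.983, i.e. 98%.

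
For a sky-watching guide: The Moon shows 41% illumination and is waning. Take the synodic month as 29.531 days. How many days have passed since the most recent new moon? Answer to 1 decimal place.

cos θ = 1 − 2f = 0.180, giving a principal value of 79.6°.
Waning ⇒ past full, so θ = 360° − 79.6° = 280.4°.
At 360°/29.531 d per day, 280.4° corresponds to 23.00 days.

23.0 days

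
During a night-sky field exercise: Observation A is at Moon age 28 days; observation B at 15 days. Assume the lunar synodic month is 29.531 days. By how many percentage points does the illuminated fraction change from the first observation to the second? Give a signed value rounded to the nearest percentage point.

+97 percentage points

θ₁ = 360° × 28/29.531 = 341.3°, f₁ = (1 − cos θ₁)/2 = 0.026.
θ₂ = 360° × 15/29.531 = 182.9°, f₂ = (1 − cos θ₂)/2 = 0.999.
Change = f₂ − f₁ = +0.973 → +97 percentage points.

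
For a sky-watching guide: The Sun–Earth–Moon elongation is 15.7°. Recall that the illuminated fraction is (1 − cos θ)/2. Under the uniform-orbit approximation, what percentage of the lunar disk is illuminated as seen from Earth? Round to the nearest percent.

2%

Half-versine of 15.7°: (1 − 0.963)/2 = 0.019, i.e. 2%.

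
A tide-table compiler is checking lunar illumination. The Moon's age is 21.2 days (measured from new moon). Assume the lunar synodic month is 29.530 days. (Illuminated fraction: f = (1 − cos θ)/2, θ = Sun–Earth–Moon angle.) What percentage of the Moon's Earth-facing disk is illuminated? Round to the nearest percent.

The Moon has covered 21.2/29.530 of its cycle, so θ ≈ 360° × 21.2/29.530 = 258.4°.
cos 258.4° = (-0.200), so f = (1 − (-0.200))/2 = 0.600, so 60%.

60%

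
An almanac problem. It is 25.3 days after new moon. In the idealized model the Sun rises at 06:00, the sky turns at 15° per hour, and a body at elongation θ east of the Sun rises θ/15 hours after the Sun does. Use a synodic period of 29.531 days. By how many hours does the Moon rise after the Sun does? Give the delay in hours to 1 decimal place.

20.6 h

Elongation θ = 360° × 25.3/29.531 ≈ 308.4°.
Delay after the Sun = 308.4° / (15°/h) ≈ 20.56 h.
So the Moon rises 20.56 h after the Sun.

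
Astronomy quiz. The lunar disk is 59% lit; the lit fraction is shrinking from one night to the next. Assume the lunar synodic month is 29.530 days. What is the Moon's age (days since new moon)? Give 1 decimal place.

21.3 days

cos θ = 1 − 2f = -0.180, giving a principal value of 100.4°.
Since the Moon is past full (waning), take the reflex angle: θ = 360° − 100.4° = 259.6°.
That fraction of the synodic month is 259.6/360 × 29.530 d ≈ 21.30 d.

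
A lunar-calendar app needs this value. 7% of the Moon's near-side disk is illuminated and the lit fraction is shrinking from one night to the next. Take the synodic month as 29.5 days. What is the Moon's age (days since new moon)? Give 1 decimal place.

27.0 days

cos θ = 1 − 2f = 0.860, giving a principal value of 30.7°.
Waning ⇒ past full, so θ = 360° − 30.7° = 329.3°.
At 360°/29.5 d per day, 329.3° corresponds to 26.99 days.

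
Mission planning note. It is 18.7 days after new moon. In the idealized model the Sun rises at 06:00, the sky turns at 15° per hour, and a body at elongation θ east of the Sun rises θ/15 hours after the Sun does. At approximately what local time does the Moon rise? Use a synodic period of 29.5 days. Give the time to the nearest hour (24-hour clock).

21:00

Phase angle: θ = 360°·(18.7 d)/(29.5 d) = 228.2°.
The Moon trails the Sun by θ/15 = 228.2/15 ≈ 15.21 hours.
06:00 + 15.21 h ≈ 21:13 → 21:00 to the nearest hour.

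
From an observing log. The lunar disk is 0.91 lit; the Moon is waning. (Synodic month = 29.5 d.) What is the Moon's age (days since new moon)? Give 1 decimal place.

Invert f = (1 − cos θ)/2 to get cos θ = 1 − 2(0.91) = -0.820, hence θ₀ = arccos -0.820 = 145.1°.
A waning Moon lies in 180°–360°, so θ = 360° − 145.1° = 214.9°.
At 360°/29.5 d per day, 214.9° corresponds to 17.61 days.

17.6 days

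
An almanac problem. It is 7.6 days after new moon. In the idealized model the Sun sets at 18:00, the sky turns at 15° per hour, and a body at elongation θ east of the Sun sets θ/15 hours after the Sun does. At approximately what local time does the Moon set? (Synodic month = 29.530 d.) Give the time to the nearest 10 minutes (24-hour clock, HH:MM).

00:10

Phase angle: θ = 360°·(7.6 d)/(29.530 d) = 92.7°.
At 15° of sky rotation per hour, 92.7° corresponds to a 6.18 h lag.
18:00 + 6.177 h ≈ 00:11 → 00:10 to the nearest ten minutes.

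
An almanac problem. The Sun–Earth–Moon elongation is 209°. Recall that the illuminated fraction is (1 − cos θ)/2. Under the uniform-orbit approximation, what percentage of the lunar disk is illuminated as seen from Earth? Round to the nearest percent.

f = (1 − cos 209°)/2 = (1 − (-0.875))/2 ≈ 0.937, i.e. 94%.

94%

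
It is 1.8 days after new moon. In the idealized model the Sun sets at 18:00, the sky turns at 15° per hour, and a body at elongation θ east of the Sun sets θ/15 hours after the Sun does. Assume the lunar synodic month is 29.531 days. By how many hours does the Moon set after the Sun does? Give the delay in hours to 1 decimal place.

1.5 h

Phase angle: θ = 360°·(1.8 d)/(29.531 d) = 21.9°.
The Moon trails the Sun by θ/15 = 21.9/15 ≈ 1.46 hours.
So the Moon sets 1.46 h after the Sun.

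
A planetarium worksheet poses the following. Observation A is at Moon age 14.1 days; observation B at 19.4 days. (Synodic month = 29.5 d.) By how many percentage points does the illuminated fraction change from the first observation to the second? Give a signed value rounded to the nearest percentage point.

θ₁ = 360° × 14.1/29.5 = 172.1°, f₁ = (1 − cos θ₁)/2 = 0.995.
θ₂ = 360° × 19.4/29.5 = 236.7°, f₂ = (1 − cos θ₂)/2 = 0.774.
Change = f₂ − f₁ = -0.221 → -22 percentage points.

-22 percentage points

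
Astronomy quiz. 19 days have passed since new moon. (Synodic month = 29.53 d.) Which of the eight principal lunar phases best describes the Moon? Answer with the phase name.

waning gibbous

At 19/29.53 of the cycle, θ ≈ 232° — the waning gibbous range.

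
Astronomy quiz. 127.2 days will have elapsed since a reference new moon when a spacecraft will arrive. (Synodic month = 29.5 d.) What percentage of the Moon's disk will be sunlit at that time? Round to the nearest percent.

69%

127.2 d spans 4 complete synodic months (4 × 29.5 = 118.00 d) plus 9.20 d.
Phase angle: θ = 360°·(9.20 d)/(29.5 d) = 112.3°.
Illuminated fraction = (1 − cos 112.3°)/2 = (1 − (-0.379))/2 ≈ 0.689, so 69%.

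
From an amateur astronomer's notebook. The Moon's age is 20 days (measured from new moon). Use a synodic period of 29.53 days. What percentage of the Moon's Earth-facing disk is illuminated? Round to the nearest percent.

72%

Phase angle: θ = 360°·(20 d)/(29.53 d) = 243.8°.
cos 243.8° = (-0.441), so f = (1 − (-0.441))/2 = 0.721, so 72%.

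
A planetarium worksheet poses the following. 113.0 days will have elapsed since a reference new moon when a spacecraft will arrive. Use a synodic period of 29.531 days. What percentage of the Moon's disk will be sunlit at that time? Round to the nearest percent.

Reduce mod P: 113.0 − 3×29.531 = 24.41 d into the current lunation.
Elongation θ = 360° × 24.41/29.531 ≈ 297.5°.
With cos θ = 0.462, the lit fraction is (1 − 0.462)/2 ≈ 0.269, so 27%.

27%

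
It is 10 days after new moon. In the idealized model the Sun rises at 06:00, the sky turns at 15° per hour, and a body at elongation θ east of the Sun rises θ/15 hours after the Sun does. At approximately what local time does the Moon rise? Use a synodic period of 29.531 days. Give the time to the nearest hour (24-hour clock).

14:00

Elongation θ = 360° × 10/29.531 ≈ 121.9°.
The Moon trails the Sun by θ/15 = 121.9/15 ≈ 8.13 hours.
06:00 + 8.13 h ≈ 14:08 → 14:00 to the nearest hour.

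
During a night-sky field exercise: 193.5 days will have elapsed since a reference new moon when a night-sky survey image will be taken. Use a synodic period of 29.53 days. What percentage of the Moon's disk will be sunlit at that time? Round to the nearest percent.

193.5/29.53 = 6.553 lunations, so 6 complete cycles and 16.32 d into the next.
Phase angle: θ = 360°·(16.32 d)/(29.53 d) = 199.0°.
With cos θ = (-0.946), the lit fraction is (1 − (-0.946))/2 ≈ 0.973, so 97%.

97%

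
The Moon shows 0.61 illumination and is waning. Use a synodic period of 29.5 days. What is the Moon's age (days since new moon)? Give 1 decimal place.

21.1 days

Invert f = (1 − cos θ)/2 to get cos θ = 1 − 2(0.61) = -0.220, hence θ₀ = arccos -0.220 = 102.7°.
Since the Moon is past full (waning), take the reflex angle: θ = 360° − 102.7° = 257.3°.
That fraction of the synodic month is 257.3/360 × 29.5 d ≈ 21.08 d.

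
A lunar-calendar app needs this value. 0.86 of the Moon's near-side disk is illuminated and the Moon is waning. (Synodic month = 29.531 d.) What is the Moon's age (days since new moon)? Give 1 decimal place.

cos θ = 1 − 2f = -0.720, giving a principal value of 136.1°.
Since the Moon is past full (waning), take the reflex angle: θ = 360° − 136.1° = 223.9°.
That fraction of the synodic month is 223.9/360 × 29.531 d ≈ 18.37 d.

18.4 days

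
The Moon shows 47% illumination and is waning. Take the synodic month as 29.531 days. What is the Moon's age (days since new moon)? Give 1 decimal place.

22.4 days

From f = (1 − cos θ)/2: cos θ = 1 − 2×0.47 = 0.060; arccos → 86.6°.
Waning ⇒ past full, so θ = 360° − 86.6° = 273.4°.
Age = 29.531 × 273.4°/360° ≈ 22.43 days.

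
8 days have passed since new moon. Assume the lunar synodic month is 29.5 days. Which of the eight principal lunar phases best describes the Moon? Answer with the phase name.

first quarter

θ ≈ 360° × 8/29.5 = 98°, which falls in the first quarter sector.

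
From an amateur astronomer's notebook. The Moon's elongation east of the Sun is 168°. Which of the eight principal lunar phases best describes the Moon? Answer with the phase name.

168° lies in the full moon sector of the 8-phase cycle.

full moon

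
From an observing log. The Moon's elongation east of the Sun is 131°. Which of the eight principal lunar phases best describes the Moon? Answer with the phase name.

waxing gibbous

The waxing gibbous sector spans roughly 112°–158°; 131° falls inside it.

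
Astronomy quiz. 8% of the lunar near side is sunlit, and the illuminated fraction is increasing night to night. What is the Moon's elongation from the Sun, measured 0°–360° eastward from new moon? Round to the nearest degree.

33°

From f = (1 − cos θ)/2: cos θ = 1 − 2×0.08 = 0.840; arccos → 32.9°.
Before full moon the principal value applies: θ = 32.9°.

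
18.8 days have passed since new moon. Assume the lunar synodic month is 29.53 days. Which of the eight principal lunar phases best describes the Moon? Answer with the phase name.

waning gibbous

At 18.8/29.53 of the cycle, θ ≈ 229° — the waning gibbous range.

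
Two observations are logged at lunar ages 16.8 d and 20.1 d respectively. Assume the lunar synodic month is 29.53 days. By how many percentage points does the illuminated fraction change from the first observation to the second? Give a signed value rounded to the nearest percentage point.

θ₁ = 360° × 16.8/29.53 = 204.8°, f₁ = (1 − cos θ₁)/2 = 0.954.
θ₂ = 360° × 20.1/29.53 = 245.0°, f₂ = (1 − cos θ₂)/2 = 0.711.
Change = f₂ − f₁ = -0.243 → -24 percentage points.

-24 percentage points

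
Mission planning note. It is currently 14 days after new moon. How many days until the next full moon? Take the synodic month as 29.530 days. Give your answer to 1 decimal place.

0.8 days

Full moon is 0.5 of the way through the cycle: age 0.5 × 29.530 = 14.765 d.
So 0.765 days remain (14.765 − 14).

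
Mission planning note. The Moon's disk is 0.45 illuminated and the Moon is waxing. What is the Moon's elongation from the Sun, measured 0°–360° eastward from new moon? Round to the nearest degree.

Invert f = (1 − cos θ)/2 to get cos θ = 1 − 2(0.45) = 0.100, hence θ₀ = arccos 0.100 = 84.3°.
Waxing ⇒ before full, so θ = 84.3°.

84°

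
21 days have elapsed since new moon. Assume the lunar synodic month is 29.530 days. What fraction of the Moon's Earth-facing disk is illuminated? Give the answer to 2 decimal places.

0.62

Elongation θ = 360° × 21/29.530 ≈ 256.0°.
cos 256.0° = (-0.242), so f = (1 − (-0.242))/2 = 0.621.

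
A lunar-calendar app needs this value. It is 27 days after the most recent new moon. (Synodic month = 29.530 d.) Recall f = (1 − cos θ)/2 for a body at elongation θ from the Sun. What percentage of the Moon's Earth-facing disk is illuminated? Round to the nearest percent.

7%

Elongation θ = 360° × 27/29.530 ≈ 329.2°.
cos 329.2° = 0.859, so f = (1 − 0.859)/2 = 0.071, so 7%.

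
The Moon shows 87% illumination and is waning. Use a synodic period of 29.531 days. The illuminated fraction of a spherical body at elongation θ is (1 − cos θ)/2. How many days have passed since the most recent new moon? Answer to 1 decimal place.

cos θ = 1 − 2f = -0.740, giving a principal value of 137.7°.
Since the Moon is past full (waning), take the reflex angle: θ = 360° − 137.7° = 222.3°.
At 360°/29.531 d per day, 222.3° corresponds to 18.23 days.

18.2 days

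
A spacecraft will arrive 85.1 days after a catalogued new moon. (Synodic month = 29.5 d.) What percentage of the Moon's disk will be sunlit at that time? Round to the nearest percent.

85.1 d spans 2 complete synodic months (2 × 29.5 = 59.00 d) plus 26.10 d.
Elongation θ = 360° × 26.10/29.5 ≈ 318.5°.
cos 318.5° = 0.749, so f = (1 − 0.749)/2 = 0.125, so 13%.

13%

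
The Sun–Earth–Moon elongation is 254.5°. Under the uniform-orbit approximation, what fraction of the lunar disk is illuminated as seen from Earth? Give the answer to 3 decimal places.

f = (1 − cos 254.5°)/2 = (1 − (-0.267))/2 ≈ 0.634.

0.634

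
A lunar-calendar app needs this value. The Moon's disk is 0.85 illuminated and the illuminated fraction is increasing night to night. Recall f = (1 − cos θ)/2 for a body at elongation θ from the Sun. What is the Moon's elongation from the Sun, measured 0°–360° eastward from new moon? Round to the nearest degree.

Invert f = (1 − cos θ)/2 to get cos θ = 1 − 2(0.85) = -0.700, hence θ₀ = arccos -0.700 = 134.4°.
Before full moon the principal value applies: θ = 134.4°.

134°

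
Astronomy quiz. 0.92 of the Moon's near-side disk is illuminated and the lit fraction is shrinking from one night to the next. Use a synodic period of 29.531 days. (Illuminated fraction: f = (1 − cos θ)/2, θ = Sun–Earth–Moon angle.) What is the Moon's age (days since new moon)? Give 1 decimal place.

From f = (1 − cos θ)/2: cos θ = 1 − 2×0.92 = -0.840; arccos → 147.1°.
A waning Moon lies in 180°–360°, so θ = 360° − 147.1° = 212.9°.
That fraction of the synodic month is 212.9/360 × 29.531 d ≈ 17.46 d.

17.5 days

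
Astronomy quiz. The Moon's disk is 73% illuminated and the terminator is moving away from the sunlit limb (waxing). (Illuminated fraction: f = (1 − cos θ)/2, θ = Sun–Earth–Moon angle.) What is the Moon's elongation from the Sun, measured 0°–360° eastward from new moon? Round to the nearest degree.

cos θ = 1 − 2f = -0.460, giving a principal value of 117.4°.
Waxing ⇒ before full, so θ = 117.4°.

117°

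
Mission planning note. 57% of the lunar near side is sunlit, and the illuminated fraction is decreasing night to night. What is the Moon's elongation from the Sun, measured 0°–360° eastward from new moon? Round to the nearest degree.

262°

From f = (1 − cos θ)/2: cos θ = 1 − 2×0.57 = -0.140; arccos → 98.0°.
A waning Moon lies in 180°–360°, so θ = 360° − 98.0° = 262.0°.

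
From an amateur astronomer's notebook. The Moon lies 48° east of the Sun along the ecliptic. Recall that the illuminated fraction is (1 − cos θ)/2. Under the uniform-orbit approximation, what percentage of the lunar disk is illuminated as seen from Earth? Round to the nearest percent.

Half-versine of 48°: (1 − 0.669)/2 = 0.165, i.e. 17%.

17%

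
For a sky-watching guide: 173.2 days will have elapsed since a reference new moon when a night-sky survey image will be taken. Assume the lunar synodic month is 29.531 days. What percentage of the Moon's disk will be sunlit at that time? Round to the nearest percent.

173.2/29.531 = 5.865 lunations, so 5 complete cycles and 25.54 d into the next.
The Moon has covered 25.54/29.531 of its cycle, so θ ≈ 360° × 25.54/29.531 = 311.4°.
cos 311.4° = 0.661, so f = (1 − 0.661)/2 = 0.169, so 17%.

17%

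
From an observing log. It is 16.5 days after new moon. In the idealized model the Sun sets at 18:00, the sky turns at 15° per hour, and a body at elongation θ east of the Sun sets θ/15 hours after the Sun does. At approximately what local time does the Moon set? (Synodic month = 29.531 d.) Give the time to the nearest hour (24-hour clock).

The Moon has covered 16.5/29.531 of its cycle, so θ ≈ 360° × 16.5/29.531 = 201.1°.
The Moon trails the Sun by θ/15 = 201.1/15 ≈ 13.41 hours.
18:00 + 13.41 h ≈ 07:25 → 07:00 to the nearest hour.

07:00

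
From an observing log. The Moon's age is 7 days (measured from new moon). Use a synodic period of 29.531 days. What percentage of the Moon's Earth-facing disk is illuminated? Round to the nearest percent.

46%

Phase angle: θ = 360°·(7 d)/(29.531 d) = 85.3°.
Illuminated fraction = (1 − cos 85.3°)/2 = (1 − 0.081)/2 ≈ 0.459, so 46%.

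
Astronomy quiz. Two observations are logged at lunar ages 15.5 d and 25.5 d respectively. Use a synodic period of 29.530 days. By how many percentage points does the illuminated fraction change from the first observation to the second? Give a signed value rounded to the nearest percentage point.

-82 pp

First observation: θ = 360°·15.5/29.530 = 189.0°, so f = 0.994.
Second observation: θ = 310.9°, f = 0.173.
Δf = 0.173 − 0.994 = -0.821, i.e. -82 pp.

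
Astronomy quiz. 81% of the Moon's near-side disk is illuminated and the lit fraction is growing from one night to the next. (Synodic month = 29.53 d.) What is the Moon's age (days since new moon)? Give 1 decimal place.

From f = (1 − cos θ)/2: cos θ = 1 − 2×0.81 = -0.620; arccos → 128.3°.
Waxing ⇒ before full, so θ = 128.3°.
Age = 29.53 × 128.3°/360° ≈ 10.53 days.

10.5 days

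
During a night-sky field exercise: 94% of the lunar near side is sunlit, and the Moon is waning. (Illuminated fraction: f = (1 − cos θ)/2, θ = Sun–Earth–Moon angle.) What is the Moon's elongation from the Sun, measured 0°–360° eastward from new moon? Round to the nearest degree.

208°

Invert f = (1 − cos θ)/2 to get cos θ = 1 − 2(0.94) = -0.880, hence θ₀ = arccos -0.880 = 151.6°.
Since the Moon is past full (waning), take the reflex angle: θ = 360° − 151.6° = 208.4°.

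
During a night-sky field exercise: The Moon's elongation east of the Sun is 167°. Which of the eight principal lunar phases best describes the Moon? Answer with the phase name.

167° lies in the full moon sector of the 8-phase cycle.

full moon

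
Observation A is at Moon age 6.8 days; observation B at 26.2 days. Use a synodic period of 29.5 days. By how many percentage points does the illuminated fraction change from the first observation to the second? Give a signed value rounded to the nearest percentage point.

-32 percentage points

First observation: θ = 360°·6.8/29.5 = 83.0°, so f = 0.439.
Second observation: θ = 319.7°, f = 0.119.
Δf = 0.119 − 0.439 = -0.320, i.e. -32 pp.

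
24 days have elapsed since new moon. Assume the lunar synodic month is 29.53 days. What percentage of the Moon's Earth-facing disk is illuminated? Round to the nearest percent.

31%

Elongation θ = 360° × 24/29.53 ≈ 292.6°.
Illuminated fraction = (1 − cos 292.6°)/2 = (1 − 0.384)/2 ≈ 0.308, so 31%.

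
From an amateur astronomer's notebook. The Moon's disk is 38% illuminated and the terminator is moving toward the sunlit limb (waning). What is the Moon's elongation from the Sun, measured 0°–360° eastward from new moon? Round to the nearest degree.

284°

Invert f = (1 − cos θ)/2 to get cos θ = 1 − 2(0.38) = 0.240, hence θ₀ = arccos 0.240 = 76.1°.
Since the Moon is past full (waning), take the reflex angle: θ = 360° − 76.1° = 283.9°.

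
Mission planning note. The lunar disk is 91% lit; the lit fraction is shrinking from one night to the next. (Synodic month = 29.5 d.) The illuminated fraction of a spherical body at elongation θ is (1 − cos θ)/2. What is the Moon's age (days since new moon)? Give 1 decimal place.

17.6 days

From f = (1 − cos θ)/2: cos θ = 1 − 2×0.91 = -0.820; arccos → 145.1°.
A waning Moon lies in 180°–360°, so θ = 360° − 145.1° = 214.9°.
That fraction of the synodic month is 214.9/360 × 29.5 d ≈ 17.61 d.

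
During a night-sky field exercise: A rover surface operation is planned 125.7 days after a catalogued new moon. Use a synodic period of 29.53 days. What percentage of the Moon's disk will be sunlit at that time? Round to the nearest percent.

Reduce mod P: 125.7 − 4×29.53 = 7.58 d into the current lunation.
The Moon has covered 7.58/29.53 of its cycle, so θ ≈ 360° × 7.58/29.53 = 92.4°.
cos 92.4° = (-0.042), so f = (1 − (-0.042))/2 = 0.521, so 52%.

52%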